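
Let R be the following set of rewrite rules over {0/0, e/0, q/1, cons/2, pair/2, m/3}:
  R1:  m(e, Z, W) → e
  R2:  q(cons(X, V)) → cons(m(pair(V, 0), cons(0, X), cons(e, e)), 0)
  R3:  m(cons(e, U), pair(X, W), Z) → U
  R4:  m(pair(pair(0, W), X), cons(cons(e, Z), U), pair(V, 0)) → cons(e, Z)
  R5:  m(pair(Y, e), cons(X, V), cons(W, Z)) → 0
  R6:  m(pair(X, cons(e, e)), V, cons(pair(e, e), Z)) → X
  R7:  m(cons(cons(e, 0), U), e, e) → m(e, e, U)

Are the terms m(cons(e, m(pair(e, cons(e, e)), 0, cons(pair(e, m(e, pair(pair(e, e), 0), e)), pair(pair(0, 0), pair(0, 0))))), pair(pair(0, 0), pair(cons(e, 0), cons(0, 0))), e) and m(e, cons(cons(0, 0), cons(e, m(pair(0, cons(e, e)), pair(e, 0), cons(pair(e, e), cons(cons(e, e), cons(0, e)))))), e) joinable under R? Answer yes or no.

yes — NF(t₁) = e, NF(t₂) = e

Reduce t₁ = m(cons(e, m(pair(e, cons(e, e)), 0, cons(pair(e, m(e, pair(pair(e, e), 0), e)), pair(pair(0, 0), pair(0, 0))))), pair(pair(0, 0), pair(cons(e, 0), cons(0, 0))), e):
1. m(cons(e, m(pair(e, cons(e, e)), 0, cons(pair(e, m(e, pair(pair(e, e), 0), e)), pair(pair(0, 0), pair(0, 0))))), pair(pair(0, 0), pair(cons(e, 0), cons(0, 0))), e)  →  m(pair(e, cons(e, e)), 0, cons(pair(e, m(e, pair(pair(e, e), 0), e)), pair(pair(0, 0), pair(0, 0))))   [R3 at ε]
2. m(pair(e, cons(e, e)), 0, cons(pair(e, m(e, pair(pair(e, e), 0), e)), pair(pair(0, 0), pair(0, 0))))  →  m(pair(e, cons(e, e)), 0, cons(pair(e, e), pair(pair(0, 0), pair(0, 0))))   [R1 at 3.1.2]
3. m(pair(e, cons(e, e)), 0, cons(pair(e, e), pair(pair(0, 0), pair(0, 0))))  →  e   [R6 at ε]

Reduce t₂ = m(e, cons(cons(0, 0), cons(e, m(pair(0, cons(e, e)), pair(e, 0), cons(pair(e, e), cons(cons(e, e), cons(0, e)))))), e):
1. m(e, cons(cons(0, 0), cons(e, m(pair(0, cons(e, e)), pair(e, 0), cons(pair(e, e), cons(cons(e, e), cons(0, e)))))), e)  →  e   [R1 at ε]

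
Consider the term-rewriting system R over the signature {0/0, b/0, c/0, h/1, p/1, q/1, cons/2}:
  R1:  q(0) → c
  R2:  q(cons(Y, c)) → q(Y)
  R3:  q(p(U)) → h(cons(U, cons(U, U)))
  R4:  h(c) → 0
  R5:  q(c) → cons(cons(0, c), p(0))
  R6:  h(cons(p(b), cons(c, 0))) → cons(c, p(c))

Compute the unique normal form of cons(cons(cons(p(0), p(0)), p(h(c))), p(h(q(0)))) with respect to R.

1. cons(cons(cons(p(0), p(0)), p(h(c))), p(h(q(0))))  →  cons(cons(cons(p(0), p(0)), p(0)), p(h(q(0))))   [R4 at 1.2.1]
2. cons(cons(cons(p(0), p(0)), p(0)), p(h(q(0))))  →  cons(cons(cons(p(0), p(0)), p(0)), p(h(c)))   [R1 at 2.1.1]
3. cons(cons(cons(p(0), p(0)), p(0)), p(h(c)))  →  cons(cons(cons(p(0), p(0)), p(0)), p(0))   [R4 at 2.1]

cons(cons(cons(p(0), p(0)), p(0)), p(0))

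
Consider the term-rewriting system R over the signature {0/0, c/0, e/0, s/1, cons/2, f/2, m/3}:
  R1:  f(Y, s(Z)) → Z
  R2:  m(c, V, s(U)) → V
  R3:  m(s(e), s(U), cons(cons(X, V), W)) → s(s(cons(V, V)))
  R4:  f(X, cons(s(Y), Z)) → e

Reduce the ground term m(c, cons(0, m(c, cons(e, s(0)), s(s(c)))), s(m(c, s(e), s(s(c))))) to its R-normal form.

cons(0, cons(e, s(0)))

1. m(c, cons(0, m(c, cons(e, s(0)), s(s(c)))), s(m(c, s(e), s(s(c)))))  →  cons(0, m(c, cons(e, s(0)), s(s(c))))   [R2 at ε]
2. cons(0, m(c, cons(e, s(0)), s(s(c))))  →  cons(0, cons(e, s(0)))   [R2 at 2]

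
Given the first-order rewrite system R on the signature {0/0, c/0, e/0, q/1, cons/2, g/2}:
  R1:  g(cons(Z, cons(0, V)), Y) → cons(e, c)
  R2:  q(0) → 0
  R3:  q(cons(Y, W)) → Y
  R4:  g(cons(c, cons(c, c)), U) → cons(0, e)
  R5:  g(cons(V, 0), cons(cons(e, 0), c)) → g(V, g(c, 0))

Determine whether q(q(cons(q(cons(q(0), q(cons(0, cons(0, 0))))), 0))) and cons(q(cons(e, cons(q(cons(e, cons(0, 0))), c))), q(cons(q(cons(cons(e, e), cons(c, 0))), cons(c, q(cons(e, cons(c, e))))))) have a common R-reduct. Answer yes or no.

Reduce t₁ = q(q(cons(q(cons(q(0), q(cons(0, cons(0, 0))))), 0))):
1. q(q(cons(q(cons(q(0), q(cons(0, cons(0, 0))))), 0)))  →  q(q(cons(q(0), q(cons(0, cons(0, 0))))))   [R3 at 1]
2. q(q(cons(q(0), q(cons(0, cons(0, 0))))))  →  q(q(0))   [R3 at 1]
3. q(q(0))  →  q(0)   [R2 at 1]
4. q(0)  →  0   [R2 at ε]

Reduce t₂ = cons(q(cons(e, cons(q(cons(e, cons(0, 0))), c))), q(cons(q(cons(cons(e, e), cons(c, 0))), cons(c, q(cons(e, cons(c, e))))))):
1. cons(q(cons(e, cons(q(cons(e, cons(0, 0))), c))), q(cons(q(cons(cons(e, e), cons(c, 0))), cons(c, q(cons(e, cons(c, e)))))))  →  cons(e, q(cons(q(cons(cons(e, e), cons(c, 0))), cons(c, q(cons(e, cons(c, e)))))))   [R3 at 1]
2. cons(e, q(cons(q(cons(cons(e, e), cons(c, 0))), cons(c, q(cons(e, cons(c, e)))))))  →  cons(e, q(cons(cons(e, e), cons(c, 0))))   [R3 at 2]
3. cons(e, q(cons(cons(e, e), cons(c, 0))))  →  cons(e, cons(e, e))   [R3 at 2]

no — NF(t₁) = 0, NF(t₂) = cons(e, cons(e, e))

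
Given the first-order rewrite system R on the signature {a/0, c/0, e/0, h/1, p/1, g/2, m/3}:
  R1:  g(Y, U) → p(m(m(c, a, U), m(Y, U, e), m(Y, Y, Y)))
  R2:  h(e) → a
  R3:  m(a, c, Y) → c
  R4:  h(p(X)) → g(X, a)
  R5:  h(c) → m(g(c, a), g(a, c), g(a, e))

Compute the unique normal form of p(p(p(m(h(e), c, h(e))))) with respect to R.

p(p(p(c)))

1. p(p(p(m(h(e), c, h(e)))))  →  p(p(p(m(a, c, h(e)))))   [R2 at 1.1.1.1]
2. p(p(p(m(a, c, h(e)))))  →  p(p(p(c)))   [R3 at 1.1.1]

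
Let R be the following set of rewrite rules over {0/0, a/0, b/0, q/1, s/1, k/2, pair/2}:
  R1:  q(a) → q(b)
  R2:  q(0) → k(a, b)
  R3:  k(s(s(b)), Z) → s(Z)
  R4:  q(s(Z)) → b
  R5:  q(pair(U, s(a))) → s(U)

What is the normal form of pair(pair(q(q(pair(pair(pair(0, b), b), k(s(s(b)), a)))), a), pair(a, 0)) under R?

pair(pair(b, a), pair(a, 0))

1. pair(pair(q(q(pair(pair(pair(0, b), b), k(s(s(b)), a)))), a), pair(a, 0))  →  pair(pair(q(q(pair(pair(pair(0, b), b), s(a)))), a), pair(a, 0))   [R3 at 1.1.1.1.2]
2. pair(pair(q(q(pair(pair(pair(0, b), b), s(a)))), a), pair(a, 0))  →  pair(pair(q(s(pair(pair(0, b), b))), a), pair(a, 0))   [R5 at 1.1.1]
3. pair(pair(q(s(pair(pair(0, b), b))), a), pair(a, 0))  →  pair(pair(b, a), pair(a, 0))   [R4 at 1.1]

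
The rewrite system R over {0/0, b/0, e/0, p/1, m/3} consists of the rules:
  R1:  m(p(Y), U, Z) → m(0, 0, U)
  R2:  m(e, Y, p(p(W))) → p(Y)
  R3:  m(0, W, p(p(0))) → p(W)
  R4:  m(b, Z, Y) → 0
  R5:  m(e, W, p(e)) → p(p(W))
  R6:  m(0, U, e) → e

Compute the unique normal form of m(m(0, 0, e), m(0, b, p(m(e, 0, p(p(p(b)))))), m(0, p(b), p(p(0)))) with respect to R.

p(p(b))

1. m(m(0, 0, e), m(0, b, p(m(e, 0, p(p(p(b)))))), m(0, p(b), p(p(0))))  →  m(e, m(0, b, p(m(e, 0, p(p(p(b)))))), m(0, p(b), p(p(0))))   [R6 at 1]
2. m(e, m(0, b, p(m(e, 0, p(p(p(b)))))), m(0, p(b), p(p(0))))  →  m(e, m(0, b, p(p(0))), m(0, p(b), p(p(0))))   [R2 at 2.3.1]
3. m(e, m(0, b, p(p(0))), m(0, p(b), p(p(0))))  →  m(e, p(b), m(0, p(b), p(p(0))))   [R3 at 2]
4. m(e, p(b), m(0, p(b), p(p(0))))  →  m(e, p(b), p(p(b)))   [R3 at 3]
5. m(e, p(b), p(p(b)))  →  p(p(b))   [R2 at ε]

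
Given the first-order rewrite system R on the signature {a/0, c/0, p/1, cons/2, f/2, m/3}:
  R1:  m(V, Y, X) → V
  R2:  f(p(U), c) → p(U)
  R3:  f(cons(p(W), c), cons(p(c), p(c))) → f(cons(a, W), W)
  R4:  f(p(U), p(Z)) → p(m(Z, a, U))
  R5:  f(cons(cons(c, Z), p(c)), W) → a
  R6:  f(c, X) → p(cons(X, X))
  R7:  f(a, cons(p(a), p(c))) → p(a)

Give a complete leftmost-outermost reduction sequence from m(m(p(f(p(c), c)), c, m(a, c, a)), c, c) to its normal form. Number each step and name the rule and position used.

1. m(m(p(f(p(c), c)), c, m(a, c, a)), c, c)  →  m(p(f(p(c), c)), c, m(a, c, a))   [R1 at ε]
2. m(p(f(p(c), c)), c, m(a, c, a))  →  p(f(p(c), c))   [R1 at ε]
3. p(f(p(c), c))  →  p(p(c))   [R2 at 1]

p(p(c))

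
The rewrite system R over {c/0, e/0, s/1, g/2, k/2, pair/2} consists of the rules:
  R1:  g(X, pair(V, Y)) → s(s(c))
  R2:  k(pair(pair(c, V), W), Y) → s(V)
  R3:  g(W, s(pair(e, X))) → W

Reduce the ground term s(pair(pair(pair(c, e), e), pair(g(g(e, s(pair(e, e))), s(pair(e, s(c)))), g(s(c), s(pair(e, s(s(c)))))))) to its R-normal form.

s(pair(pair(pair(c, e), e), pair(e, s(c))))

1. s(pair(pair(pair(c, e), e), pair(g(g(e, s(pair(e, e))), s(pair(e, s(c)))), g(s(c), s(pair(e, s(s(c))))))))  →  s(pair(pair(pair(c, e), e), pair(g(e, s(pair(e, e))), g(s(c), s(pair(e, s(s(c))))))))   [R3 at 1.2.1]
2. s(pair(pair(pair(c, e), e), pair(g(e, s(pair(e, e))), g(s(c), s(pair(e, s(s(c))))))))  →  s(pair(pair(pair(c, e), e), pair(e, g(s(c), s(pair(e, s(s(c))))))))   [R3 at 1.2.1]
3. s(pair(pair(pair(c, e), e), pair(e, g(s(c), s(pair(e, s(s(c))))))))  →  s(pair(pair(pair(c, e), e), pair(e, s(c))))   [R3 at 1.2.2]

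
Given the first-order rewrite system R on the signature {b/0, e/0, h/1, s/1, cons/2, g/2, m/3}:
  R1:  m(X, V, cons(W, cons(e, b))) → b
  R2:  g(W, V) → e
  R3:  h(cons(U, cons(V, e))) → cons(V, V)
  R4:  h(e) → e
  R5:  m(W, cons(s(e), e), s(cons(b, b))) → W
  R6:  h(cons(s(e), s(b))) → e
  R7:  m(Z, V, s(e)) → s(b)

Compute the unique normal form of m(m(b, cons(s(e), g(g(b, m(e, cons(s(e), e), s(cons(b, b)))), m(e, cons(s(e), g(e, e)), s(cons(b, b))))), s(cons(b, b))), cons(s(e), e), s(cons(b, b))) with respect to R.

b

1. m(m(b, cons(s(e), g(g(b, m(e, cons(s(e), e), s(cons(b, b)))), m(e, cons(s(e), g(e, e)), s(cons(b, b))))), s(cons(b, b))), cons(s(e), e), s(cons(b, b)))  →  m(b, cons(s(e), g(g(b, m(e, cons(s(e), e), s(cons(b, b)))), m(e, cons(s(e), g(e, e)), s(cons(b, b))))), s(cons(b, b)))   [R5 at ε]
2. m(b, cons(s(e), g(g(b, m(e, cons(s(e), e), s(cons(b, b)))), m(e, cons(s(e), g(e, e)), s(cons(b, b))))), s(cons(b, b)))  →  m(b, cons(s(e), e), s(cons(b, b)))   [R2 at 2.2]
3. m(b, cons(s(e), e), s(cons(b, b)))  →  b   [R5 at ε]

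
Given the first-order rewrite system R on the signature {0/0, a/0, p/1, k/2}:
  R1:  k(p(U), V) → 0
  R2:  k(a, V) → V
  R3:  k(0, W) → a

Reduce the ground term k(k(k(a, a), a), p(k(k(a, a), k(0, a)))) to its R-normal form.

1. k(k(k(a, a), a), p(k(k(a, a), k(0, a))))  →  k(k(a, a), p(k(k(a, a), k(0, a))))   [R2 at 1.1]
2. k(k(a, a), p(k(k(a, a), k(0, a))))  →  k(a, p(k(k(a, a), k(0, a))))   [R2 at 1]
3. k(a, p(k(k(a, a), k(0, a))))  →  p(k(k(a, a), k(0, a)))   [R2 at ε]
4. p(k(k(a, a), k(0, a)))  →  p(k(a, k(0, a)))   [R2 at 1.1]
5. p(k(a, k(0, a)))  →  p(k(0, a))   [R2 at 1]
6. p(k(0, a))  →  p(a)   [R3 at 1]

p(a)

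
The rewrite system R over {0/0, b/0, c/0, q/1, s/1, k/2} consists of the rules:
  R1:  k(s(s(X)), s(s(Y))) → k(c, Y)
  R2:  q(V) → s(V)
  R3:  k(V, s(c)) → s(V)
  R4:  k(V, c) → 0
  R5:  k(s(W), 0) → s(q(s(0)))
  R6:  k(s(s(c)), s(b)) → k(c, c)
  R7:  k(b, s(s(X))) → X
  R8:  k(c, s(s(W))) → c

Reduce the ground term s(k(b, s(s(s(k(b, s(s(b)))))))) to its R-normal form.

1. s(k(b, s(s(s(k(b, s(s(b))))))))  →  s(s(k(b, s(s(b)))))   [R7 at 1]
2. s(s(k(b, s(s(b)))))  →  s(s(b))   [R7 at 1.1]

s(s(b))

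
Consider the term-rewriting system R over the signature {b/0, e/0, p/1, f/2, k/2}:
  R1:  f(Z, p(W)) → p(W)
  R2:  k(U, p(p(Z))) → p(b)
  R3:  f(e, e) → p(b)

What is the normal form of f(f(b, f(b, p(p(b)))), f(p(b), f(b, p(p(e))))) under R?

p(p(e))

1. f(f(b, f(b, p(p(b)))), f(p(b), f(b, p(p(e)))))  →  f(f(b, p(p(b))), f(p(b), f(b, p(p(e)))))   [R1 at 1.2]
2. f(f(b, p(p(b))), f(p(b), f(b, p(p(e)))))  →  f(p(p(b)), f(p(b), f(b, p(p(e)))))   [R1 at 1]
3. f(p(p(b)), f(p(b), f(b, p(p(e)))))  →  f(p(p(b)), f(p(b), p(p(e))))   [R1 at 2.2]
4. f(p(p(b)), f(p(b), p(p(e))))  →  f(p(p(b)), p(p(e)))   [R1 at 2]
5. f(p(p(b)), p(p(e)))  →  p(p(e))   [R1 at ε]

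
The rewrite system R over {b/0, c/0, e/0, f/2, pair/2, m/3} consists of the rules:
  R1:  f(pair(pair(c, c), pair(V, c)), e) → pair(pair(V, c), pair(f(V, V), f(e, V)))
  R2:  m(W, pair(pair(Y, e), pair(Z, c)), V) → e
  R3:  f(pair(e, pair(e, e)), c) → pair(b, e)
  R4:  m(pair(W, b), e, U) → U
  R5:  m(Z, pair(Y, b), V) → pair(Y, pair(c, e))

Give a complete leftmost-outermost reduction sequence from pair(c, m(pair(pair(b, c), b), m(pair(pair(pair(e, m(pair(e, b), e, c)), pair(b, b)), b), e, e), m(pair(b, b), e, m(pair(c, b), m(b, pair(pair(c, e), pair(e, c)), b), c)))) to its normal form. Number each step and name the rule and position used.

1. pair(c, m(pair(pair(b, c), b), m(pair(pair(pair(e, m(pair(e, b), e, c)), pair(b, b)), b), e, e), m(pair(b, b), e, m(pair(c, b), m(b, pair(pair(c, e), pair(e, c)), b), c))))  →  pair(c, m(pair(pair(b, c), b), e, m(pair(b, b), e, m(pair(c, b), m(b, pair(pair(c, e), pair(e, c)), b), c))))   [R4 at 2.2]
2. pair(c, m(pair(pair(b, c), b), e, m(pair(b, b), e, m(pair(c, b), m(b, pair(pair(c, e), pair(e, c)), b), c))))  →  pair(c, m(pair(b, b), e, m(pair(c, b), m(b, pair(pair(c, e), pair(e, c)), b), c)))   [R4 at 2]
3. pair(c, m(pair(b, b), e, m(pair(c, b), m(b, pair(pair(c, e), pair(e, c)), b), c)))  →  pair(c, m(pair(c, b), m(b, pair(pair(c, e), pair(e, c)), b), c))   [R4 at 2]
4. pair(c, m(pair(c, b), m(b, pair(pair(c, e), pair(e, c)), b), c))  →  pair(c, m(pair(c, b), e, c))   [R2 at 2.2]
5. pair(c, m(pair(c, b), e, c))  →  pair(c, c)   [R4 at 2]

pair(c, c)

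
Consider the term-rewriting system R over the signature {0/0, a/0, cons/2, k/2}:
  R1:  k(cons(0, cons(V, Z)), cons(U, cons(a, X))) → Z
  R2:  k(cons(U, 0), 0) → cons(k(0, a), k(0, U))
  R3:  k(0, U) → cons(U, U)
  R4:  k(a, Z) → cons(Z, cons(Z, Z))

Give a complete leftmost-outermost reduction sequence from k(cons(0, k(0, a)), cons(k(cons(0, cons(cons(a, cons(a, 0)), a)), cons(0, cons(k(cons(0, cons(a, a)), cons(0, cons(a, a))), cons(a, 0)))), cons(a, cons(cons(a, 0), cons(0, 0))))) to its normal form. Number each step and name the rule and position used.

a

1. k(cons(0, k(0, a)), cons(k(cons(0, cons(cons(a, cons(a, 0)), a)), cons(0, cons(k(cons(0, cons(a, a)), cons(0, cons(a, a))), cons(a, 0)))), cons(a, cons(cons(a, 0), cons(0, 0)))))  →  k(cons(0, cons(a, a)), cons(k(cons(0, cons(cons(a, cons(a, 0)), a)), cons(0, cons(k(cons(0, cons(a, a)), cons(0, cons(a, a))), cons(a, 0)))), cons(a, cons(cons(a, 0), cons(0, 0)))))   [R3 at 1.2]
2. k(cons(0, cons(a, a)), cons(k(cons(0, cons(cons(a, cons(a, 0)), a)), cons(0, cons(k(cons(0, cons(a, a)), cons(0, cons(a, a))), cons(a, 0)))), cons(a, cons(cons(a, 0), cons(0, 0)))))  →  a   [R1 at ε]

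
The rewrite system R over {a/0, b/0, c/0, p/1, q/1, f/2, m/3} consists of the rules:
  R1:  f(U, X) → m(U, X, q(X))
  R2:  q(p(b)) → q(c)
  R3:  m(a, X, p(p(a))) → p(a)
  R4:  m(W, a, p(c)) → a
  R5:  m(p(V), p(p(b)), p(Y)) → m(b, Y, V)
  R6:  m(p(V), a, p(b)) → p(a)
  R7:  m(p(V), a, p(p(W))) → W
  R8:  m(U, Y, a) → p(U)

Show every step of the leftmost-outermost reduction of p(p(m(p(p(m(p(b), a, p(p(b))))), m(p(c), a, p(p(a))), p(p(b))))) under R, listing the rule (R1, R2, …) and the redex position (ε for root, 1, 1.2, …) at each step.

1. p(p(m(p(p(m(p(b), a, p(p(b))))), m(p(c), a, p(p(a))), p(p(b)))))  →  p(p(m(p(p(b)), m(p(c), a, p(p(a))), p(p(b)))))   [R7 at 1.1.1.1.1]
2. p(p(m(p(p(b)), m(p(c), a, p(p(a))), p(p(b)))))  →  p(p(m(p(p(b)), a, p(p(b)))))   [R7 at 1.1.2]
3. p(p(m(p(p(b)), a, p(p(b)))))  →  p(p(b))   [R7 at 1.1]

p(p(b))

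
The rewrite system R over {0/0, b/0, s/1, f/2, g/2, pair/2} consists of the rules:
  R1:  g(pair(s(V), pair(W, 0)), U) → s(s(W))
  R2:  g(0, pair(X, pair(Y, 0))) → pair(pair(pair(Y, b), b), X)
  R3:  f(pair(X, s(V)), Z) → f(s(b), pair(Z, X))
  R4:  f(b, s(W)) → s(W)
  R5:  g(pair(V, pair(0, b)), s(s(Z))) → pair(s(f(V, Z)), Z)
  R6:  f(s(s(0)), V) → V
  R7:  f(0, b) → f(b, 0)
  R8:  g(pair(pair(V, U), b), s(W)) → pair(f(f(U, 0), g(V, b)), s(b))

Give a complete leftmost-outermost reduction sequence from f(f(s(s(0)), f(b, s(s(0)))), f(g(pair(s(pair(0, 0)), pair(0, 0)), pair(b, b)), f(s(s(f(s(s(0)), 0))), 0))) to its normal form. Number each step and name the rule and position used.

1. f(f(s(s(0)), f(b, s(s(0)))), f(g(pair(s(pair(0, 0)), pair(0, 0)), pair(b, b)), f(s(s(f(s(s(0)), 0))), 0)))  →  f(f(b, s(s(0))), f(g(pair(s(pair(0, 0)), pair(0, 0)), pair(b, b)), f(s(s(f(s(s(0)), 0))), 0)))   [R6 at 1]
2. f(f(b, s(s(0))), f(g(pair(s(pair(0, 0)), pair(0, 0)), pair(b, b)), f(s(s(f(s(s(0)), 0))), 0)))  →  f(s(s(0)), f(g(pair(s(pair(0, 0)), pair(0, 0)), pair(b, b)), f(s(s(f(s(s(0)), 0))), 0)))   [R4 at 1]
3. f(s(s(0)), f(g(pair(s(pair(0, 0)), pair(0, 0)), pair(b, b)), f(s(s(f(s(s(0)), 0))), 0)))  →  f(g(pair(s(pair(0, 0)), pair(0, 0)), pair(b, b)), f(s(s(f(s(s(0)), 0))), 0))   [R6 at ε]
4. f(g(pair(s(pair(0, 0)), pair(0, 0)), pair(b, b)), f(s(s(f(s(s(0)), 0))), 0))  →  f(s(s(0)), f(s(s(f(s(s(0)), 0))), 0))   [R1 at 1]
5. f(s(s(0)), f(s(s(f(s(s(0)), 0))), 0))  →  f(s(s(f(s(s(0)), 0))), 0)   [R6 at ε]
6. f(s(s(f(s(s(0)), 0))), 0)  →  f(s(s(0)), 0)   [R6 at 1.1.1]
7. f(s(s(0)), 0)  →  0   [R6 at ε]

0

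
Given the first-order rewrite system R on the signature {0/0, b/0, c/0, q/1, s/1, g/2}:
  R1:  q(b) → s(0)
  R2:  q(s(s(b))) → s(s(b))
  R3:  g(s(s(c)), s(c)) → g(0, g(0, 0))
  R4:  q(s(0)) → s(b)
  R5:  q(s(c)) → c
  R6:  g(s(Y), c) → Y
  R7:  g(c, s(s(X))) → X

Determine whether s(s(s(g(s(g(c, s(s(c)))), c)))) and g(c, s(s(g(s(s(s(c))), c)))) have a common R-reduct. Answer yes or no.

Reduce t₁ = s(s(s(g(s(g(c, s(s(c)))), c)))):
1. s(s(s(g(s(g(c, s(s(c)))), c))))  →  s(s(s(g(c, s(s(c))))))   [R6 at 1.1.1]
2. s(s(s(g(c, s(s(c))))))  →  s(s(s(c)))   [R7 at 1.1.1]

Reduce t₂ = g(c, s(s(g(s(s(s(c))), c)))):
1. g(c, s(s(g(s(s(s(c))), c))))  →  g(s(s(s(c))), c)   [R7 at ε]
2. g(s(s(s(c))), c)  →  s(s(c))   [R6 at ε]

no — NF(t₁) = s(s(s(c))), NF(t₂) = s(s(c))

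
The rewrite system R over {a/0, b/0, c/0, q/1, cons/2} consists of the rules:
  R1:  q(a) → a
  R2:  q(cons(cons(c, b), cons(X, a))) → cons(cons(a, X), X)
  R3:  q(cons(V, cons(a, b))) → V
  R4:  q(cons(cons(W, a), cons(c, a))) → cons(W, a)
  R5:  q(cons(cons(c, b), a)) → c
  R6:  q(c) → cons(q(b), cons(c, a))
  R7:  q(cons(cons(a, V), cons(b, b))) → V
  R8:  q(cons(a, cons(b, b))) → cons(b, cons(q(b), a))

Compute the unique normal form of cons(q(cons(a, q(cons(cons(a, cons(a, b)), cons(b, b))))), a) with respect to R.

1. cons(q(cons(a, q(cons(cons(a, cons(a, b)), cons(b, b))))), a)  →  cons(q(cons(a, cons(a, b))), a)   [R7 at 1.1.2]
2. cons(q(cons(a, cons(a, b))), a)  →  cons(a, a)   [R3 at 1]

cons(a, a)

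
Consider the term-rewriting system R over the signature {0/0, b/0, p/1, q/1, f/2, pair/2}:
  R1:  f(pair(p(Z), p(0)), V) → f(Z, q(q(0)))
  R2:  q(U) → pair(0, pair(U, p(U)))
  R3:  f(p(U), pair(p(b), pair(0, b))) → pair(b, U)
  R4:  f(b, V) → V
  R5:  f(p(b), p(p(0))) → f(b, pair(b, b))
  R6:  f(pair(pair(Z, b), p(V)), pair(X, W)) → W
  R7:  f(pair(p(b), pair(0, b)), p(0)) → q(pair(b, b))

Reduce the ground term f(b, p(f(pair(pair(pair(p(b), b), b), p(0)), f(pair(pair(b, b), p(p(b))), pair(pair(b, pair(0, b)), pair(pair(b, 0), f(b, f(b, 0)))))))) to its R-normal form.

1. f(b, p(f(pair(pair(pair(p(b), b), b), p(0)), f(pair(pair(b, b), p(p(b))), pair(pair(b, pair(0, b)), pair(pair(b, 0), f(b, f(b, 0))))))))  →  p(f(pair(pair(pair(p(b), b), b), p(0)), f(pair(pair(b, b), p(p(b))), pair(pair(b, pair(0, b)), pair(pair(b, 0), f(b, f(b, 0)))))))   [R4 at ε]
2. p(f(pair(pair(pair(p(b), b), b), p(0)), f(pair(pair(b, b), p(p(b))), pair(pair(b, pair(0, b)), pair(pair(b, 0), f(b, f(b, 0)))))))  →  p(f(pair(pair(pair(p(b), b), b), p(0)), pair(pair(b, 0), f(b, f(b, 0)))))   [R6 at 1.2]
3. p(f(pair(pair(pair(p(b), b), b), p(0)), pair(pair(b, 0), f(b, f(b, 0)))))  →  p(f(b, f(b, 0)))   [R6 at 1]
4. p(f(b, f(b, 0)))  →  p(f(b, 0))   [R4 at 1]
5. p(f(b, 0))  →  p(0)   [R4 at 1]

p(0)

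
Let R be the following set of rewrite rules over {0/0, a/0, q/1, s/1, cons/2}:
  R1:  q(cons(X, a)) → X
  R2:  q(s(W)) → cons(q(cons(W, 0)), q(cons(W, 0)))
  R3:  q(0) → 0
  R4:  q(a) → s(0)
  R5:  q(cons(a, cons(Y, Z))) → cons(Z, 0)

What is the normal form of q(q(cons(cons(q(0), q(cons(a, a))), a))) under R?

0

1. q(q(cons(cons(q(0), q(cons(a, a))), a)))  →  q(cons(q(0), q(cons(a, a))))   [R1 at 1]
2. q(cons(q(0), q(cons(a, a))))  →  q(cons(0, q(cons(a, a))))   [R3 at 1.1]
3. q(cons(0, q(cons(a, a))))  →  q(cons(0, a))   [R1 at 1.2]
4. q(cons(0, a))  →  0   [R1 at ε]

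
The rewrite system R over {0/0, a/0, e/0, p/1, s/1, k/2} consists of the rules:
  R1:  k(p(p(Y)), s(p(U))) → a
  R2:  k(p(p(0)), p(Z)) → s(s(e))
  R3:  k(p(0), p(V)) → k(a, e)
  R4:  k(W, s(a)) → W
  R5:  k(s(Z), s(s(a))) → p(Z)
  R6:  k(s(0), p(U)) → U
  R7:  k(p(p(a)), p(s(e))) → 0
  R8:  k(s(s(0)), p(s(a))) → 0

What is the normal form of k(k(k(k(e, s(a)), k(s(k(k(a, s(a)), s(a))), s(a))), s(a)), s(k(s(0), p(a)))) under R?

1. k(k(k(k(e, s(a)), k(s(k(k(a, s(a)), s(a))), s(a))), s(a)), s(k(s(0), p(a))))  →  k(k(k(e, s(a)), k(s(k(k(a, s(a)), s(a))), s(a))), s(k(s(0), p(a))))   [R4 at 1]
2. k(k(k(e, s(a)), k(s(k(k(a, s(a)), s(a))), s(a))), s(k(s(0), p(a))))  →  k(k(e, k(s(k(k(a, s(a)), s(a))), s(a))), s(k(s(0), p(a))))   [R4 at 1.1]
3. k(k(e, k(s(k(k(a, s(a)), s(a))), s(a))), s(k(s(0), p(a))))  →  k(k(e, s(k(k(a, s(a)), s(a)))), s(k(s(0), p(a))))   [R4 at 1.2]
4. k(k(e, s(k(k(a, s(a)), s(a)))), s(k(s(0), p(a))))  →  k(k(e, s(k(a, s(a)))), s(k(s(0), p(a))))   [R4 at 1.2.1]
5. k(k(e, s(k(a, s(a)))), s(k(s(0), p(a))))  →  k(k(e, s(a)), s(k(s(0), p(a))))   [R4 at 1.2.1]
6. k(k(e, s(a)), s(k(s(0), p(a))))  →  k(e, s(k(s(0), p(a))))   [R4 at 1]
7. k(e, s(k(s(0), p(a))))  →  k(e, s(a))   [R6 at 2.1]
8. k(e, s(a))  →  e   [R4 at ε]

e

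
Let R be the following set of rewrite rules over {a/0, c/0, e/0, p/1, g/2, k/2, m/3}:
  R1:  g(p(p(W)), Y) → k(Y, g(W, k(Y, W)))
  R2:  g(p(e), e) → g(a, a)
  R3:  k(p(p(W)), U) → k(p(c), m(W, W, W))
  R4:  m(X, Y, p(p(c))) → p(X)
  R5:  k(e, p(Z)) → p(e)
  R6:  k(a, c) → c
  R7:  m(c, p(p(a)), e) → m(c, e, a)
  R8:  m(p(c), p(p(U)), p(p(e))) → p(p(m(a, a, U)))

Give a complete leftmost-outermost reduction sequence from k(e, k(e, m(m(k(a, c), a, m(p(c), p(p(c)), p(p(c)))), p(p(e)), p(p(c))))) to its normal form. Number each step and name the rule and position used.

1. k(e, k(e, m(m(k(a, c), a, m(p(c), p(p(c)), p(p(c)))), p(p(e)), p(p(c)))))  →  k(e, k(e, p(m(k(a, c), a, m(p(c), p(p(c)), p(p(c)))))))   [R4 at 2.2]
2. k(e, k(e, p(m(k(a, c), a, m(p(c), p(p(c)), p(p(c)))))))  →  k(e, p(e))   [R5 at 2]
3. k(e, p(e))  →  p(e)   [R5 at ε]

p(e)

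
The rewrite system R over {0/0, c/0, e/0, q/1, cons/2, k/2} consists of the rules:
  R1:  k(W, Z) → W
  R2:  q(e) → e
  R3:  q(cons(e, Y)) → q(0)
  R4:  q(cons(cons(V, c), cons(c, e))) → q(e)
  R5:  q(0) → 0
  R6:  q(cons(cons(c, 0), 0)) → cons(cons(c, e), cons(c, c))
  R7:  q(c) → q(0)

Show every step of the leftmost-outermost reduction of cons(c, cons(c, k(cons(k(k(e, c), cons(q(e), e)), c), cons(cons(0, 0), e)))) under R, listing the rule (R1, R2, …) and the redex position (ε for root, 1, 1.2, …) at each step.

1. cons(c, cons(c, k(cons(k(k(e, c), cons(q(e), e)), c), cons(cons(0, 0), e))))  →  cons(c, cons(c, cons(k(k(e, c), cons(q(e), e)), c)))   [R1 at 2.2]
2. cons(c, cons(c, cons(k(k(e, c), cons(q(e), e)), c)))  →  cons(c, cons(c, cons(k(e, c), c)))   [R1 at 2.2.1]
3. cons(c, cons(c, cons(k(e, c), c)))  →  cons(c, cons(c, cons(e, c)))   [R1 at 2.2.1]

cons(c, cons(c, cons(e, c)))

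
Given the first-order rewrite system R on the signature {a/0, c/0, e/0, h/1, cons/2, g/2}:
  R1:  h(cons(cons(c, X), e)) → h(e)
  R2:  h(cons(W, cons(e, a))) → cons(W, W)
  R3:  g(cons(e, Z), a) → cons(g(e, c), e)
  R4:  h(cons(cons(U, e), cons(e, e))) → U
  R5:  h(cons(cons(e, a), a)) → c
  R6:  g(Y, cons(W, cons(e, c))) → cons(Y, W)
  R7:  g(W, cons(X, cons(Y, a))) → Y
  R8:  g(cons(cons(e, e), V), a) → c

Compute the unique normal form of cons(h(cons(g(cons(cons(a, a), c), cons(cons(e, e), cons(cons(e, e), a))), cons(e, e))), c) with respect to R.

1. cons(h(cons(g(cons(cons(a, a), c), cons(cons(e, e), cons(cons(e, e), a))), cons(e, e))), c)  →  cons(h(cons(cons(e, e), cons(e, e))), c)   [R7 at 1.1.1]
2. cons(h(cons(cons(e, e), cons(e, e))), c)  →  cons(e, c)   [R4 at 1]

cons(e, c)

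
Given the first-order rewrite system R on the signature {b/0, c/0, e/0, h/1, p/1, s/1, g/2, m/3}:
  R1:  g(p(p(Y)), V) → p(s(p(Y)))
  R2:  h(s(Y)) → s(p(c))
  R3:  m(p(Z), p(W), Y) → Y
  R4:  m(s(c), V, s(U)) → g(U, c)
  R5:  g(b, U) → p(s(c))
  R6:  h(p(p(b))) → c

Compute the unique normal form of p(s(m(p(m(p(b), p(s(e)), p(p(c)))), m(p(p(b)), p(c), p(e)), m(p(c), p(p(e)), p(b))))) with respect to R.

1. p(s(m(p(m(p(b), p(s(e)), p(p(c)))), m(p(p(b)), p(c), p(e)), m(p(c), p(p(e)), p(b)))))  →  p(s(m(p(p(p(c))), m(p(p(b)), p(c), p(e)), m(p(c), p(p(e)), p(b)))))   [R3 at 1.1.1.1]
2. p(s(m(p(p(p(c))), m(p(p(b)), p(c), p(e)), m(p(c), p(p(e)), p(b)))))  →  p(s(m(p(p(p(c))), p(e), m(p(c), p(p(e)), p(b)))))   [R3 at 1.1.2]
3. p(s(m(p(p(p(c))), p(e), m(p(c), p(p(e)), p(b)))))  →  p(s(m(p(c), p(p(e)), p(b))))   [R3 at 1.1]
4. p(s(m(p(c), p(p(e)), p(b))))  →  p(s(p(b)))   [R3 at 1.1]

p(s(p(b)))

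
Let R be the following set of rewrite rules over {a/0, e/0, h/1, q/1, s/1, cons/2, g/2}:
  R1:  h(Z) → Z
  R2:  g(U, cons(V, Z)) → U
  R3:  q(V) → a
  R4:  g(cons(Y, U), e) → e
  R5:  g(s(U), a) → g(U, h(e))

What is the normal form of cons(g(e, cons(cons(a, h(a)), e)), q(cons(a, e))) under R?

cons(e, a)

1. cons(g(e, cons(cons(a, h(a)), e)), q(cons(a, e)))  →  cons(e, q(cons(a, e)))   [R2 at 1]
2. cons(e, q(cons(a, e)))  →  cons(e, a)   [R3 at 2]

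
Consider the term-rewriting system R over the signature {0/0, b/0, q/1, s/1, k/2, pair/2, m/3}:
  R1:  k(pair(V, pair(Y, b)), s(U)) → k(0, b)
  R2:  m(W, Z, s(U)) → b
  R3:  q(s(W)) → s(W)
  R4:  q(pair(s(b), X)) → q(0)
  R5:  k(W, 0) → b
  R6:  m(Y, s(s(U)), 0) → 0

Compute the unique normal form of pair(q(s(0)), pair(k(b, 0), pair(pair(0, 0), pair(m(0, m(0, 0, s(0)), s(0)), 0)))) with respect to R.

pair(s(0), pair(b, pair(pair(0, 0), pair(b, 0))))

1. pair(q(s(0)), pair(k(b, 0), pair(pair(0, 0), pair(m(0, m(0, 0, s(0)), s(0)), 0))))  →  pair(s(0), pair(k(b, 0), pair(pair(0, 0), pair(m(0, m(0, 0, s(0)), s(0)), 0))))   [R3 at 1]
2. pair(s(0), pair(k(b, 0), pair(pair(0, 0), pair(m(0, m(0, 0, s(0)), s(0)), 0))))  →  pair(s(0), pair(b, pair(pair(0, 0), pair(m(0, m(0, 0, s(0)), s(0)), 0))))   [R5 at 2.1]
3. pair(s(0), pair(b, pair(pair(0, 0), pair(m(0, m(0, 0, s(0)), s(0)), 0))))  →  pair(s(0), pair(b, pair(pair(0, 0), pair(b, 0))))   [R2 at 2.2.2.1]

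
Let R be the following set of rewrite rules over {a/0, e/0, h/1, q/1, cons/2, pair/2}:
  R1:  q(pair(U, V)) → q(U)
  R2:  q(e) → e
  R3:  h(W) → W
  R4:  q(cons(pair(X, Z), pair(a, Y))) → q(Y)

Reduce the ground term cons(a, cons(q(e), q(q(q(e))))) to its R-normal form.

cons(a, cons(e, e))

1. cons(a, cons(q(e), q(q(q(e)))))  →  cons(a, cons(e, q(q(q(e)))))   [R2 at 2.1]
2. cons(a, cons(e, q(q(q(e)))))  →  cons(a, cons(e, q(q(e))))   [R2 at 2.2.1.1]
3. cons(a, cons(e, q(q(e))))  →  cons(a, cons(e, q(e)))   [R2 at 2.2.1]
4. cons(a, cons(e, q(e)))  →  cons(a, cons(e, e))   [R2 at 2.2]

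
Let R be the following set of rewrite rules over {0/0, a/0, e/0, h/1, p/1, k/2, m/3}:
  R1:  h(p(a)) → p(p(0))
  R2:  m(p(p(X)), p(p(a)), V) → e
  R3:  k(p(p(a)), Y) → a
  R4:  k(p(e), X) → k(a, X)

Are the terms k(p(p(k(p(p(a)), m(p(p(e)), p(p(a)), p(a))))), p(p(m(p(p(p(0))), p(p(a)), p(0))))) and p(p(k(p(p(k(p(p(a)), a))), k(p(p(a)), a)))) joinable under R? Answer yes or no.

no — NF(t₁) = a, NF(t₂) = p(p(a))

Reduce t₁ = k(p(p(k(p(p(a)), m(p(p(e)), p(p(a)), p(a))))), p(p(m(p(p(p(0))), p(p(a)), p(0))))):
1. k(p(p(k(p(p(a)), m(p(p(e)), p(p(a)), p(a))))), p(p(m(p(p(p(0))), p(p(a)), p(0)))))  →  k(p(p(a)), p(p(m(p(p(p(0))), p(p(a)), p(0)))))   [R3 at 1.1.1]
2. k(p(p(a)), p(p(m(p(p(p(0))), p(p(a)), p(0)))))  →  a   [R3 at ε]

Reduce t₂ = p(p(k(p(p(k(p(p(a)), a))), k(p(p(a)), a)))):
1. p(p(k(p(p(k(p(p(a)), a))), k(p(p(a)), a))))  →  p(p(k(p(p(a)), k(p(p(a)), a))))   [R3 at 1.1.1.1.1]
2. p(p(k(p(p(a)), k(p(p(a)), a))))  →  p(p(a))   [R3 at 1.1]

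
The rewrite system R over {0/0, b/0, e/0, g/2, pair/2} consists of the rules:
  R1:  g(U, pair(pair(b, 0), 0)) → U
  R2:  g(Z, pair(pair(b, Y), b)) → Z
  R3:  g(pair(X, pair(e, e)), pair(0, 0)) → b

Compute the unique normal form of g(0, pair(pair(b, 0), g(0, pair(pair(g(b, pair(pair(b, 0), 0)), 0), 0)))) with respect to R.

0

1. g(0, pair(pair(b, 0), g(0, pair(pair(g(b, pair(pair(b, 0), 0)), 0), 0))))  →  g(0, pair(pair(b, 0), g(0, pair(pair(b, 0), 0))))   [R1 at 2.2.2.1.1]
2. g(0, pair(pair(b, 0), g(0, pair(pair(b, 0), 0))))  →  g(0, pair(pair(b, 0), 0))   [R1 at 2.2]
3. g(0, pair(pair(b, 0), 0))  →  0   [R1 at ε]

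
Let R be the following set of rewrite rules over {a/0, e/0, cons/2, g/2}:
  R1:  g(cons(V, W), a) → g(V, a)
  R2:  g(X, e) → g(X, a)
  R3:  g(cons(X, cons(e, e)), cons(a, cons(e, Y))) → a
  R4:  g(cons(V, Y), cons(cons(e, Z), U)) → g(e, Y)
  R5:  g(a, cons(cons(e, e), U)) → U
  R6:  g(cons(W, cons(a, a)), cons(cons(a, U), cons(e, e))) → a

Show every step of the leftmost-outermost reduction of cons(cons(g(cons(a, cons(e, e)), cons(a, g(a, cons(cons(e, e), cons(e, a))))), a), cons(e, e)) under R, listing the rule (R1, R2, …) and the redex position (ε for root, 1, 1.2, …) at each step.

1. cons(cons(g(cons(a, cons(e, e)), cons(a, g(a, cons(cons(e, e), cons(e, a))))), a), cons(e, e))  →  cons(cons(g(cons(a, cons(e, e)), cons(a, cons(e, a))), a), cons(e, e))   [R5 at 1.1.2.2]
2. cons(cons(g(cons(a, cons(e, e)), cons(a, cons(e, a))), a), cons(e, e))  →  cons(cons(a, a), cons(e, e))   [R3 at 1.1]

cons(cons(a, a), cons(e, e))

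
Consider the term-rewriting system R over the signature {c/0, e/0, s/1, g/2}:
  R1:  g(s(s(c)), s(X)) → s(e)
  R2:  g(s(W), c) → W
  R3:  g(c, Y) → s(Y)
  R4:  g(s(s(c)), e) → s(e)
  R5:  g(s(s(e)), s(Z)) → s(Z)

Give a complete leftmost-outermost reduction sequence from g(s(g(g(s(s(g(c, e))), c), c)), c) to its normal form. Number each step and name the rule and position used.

1. g(s(g(g(s(s(g(c, e))), c), c)), c)  →  g(g(s(s(g(c, e))), c), c)   [R2 at ε]
2. g(g(s(s(g(c, e))), c), c)  →  g(s(g(c, e)), c)   [R2 at 1]
3. g(s(g(c, e)), c)  →  g(c, e)   [R2 at ε]
4. g(c, e)  →  s(e)   [R3 at ε]

s(e)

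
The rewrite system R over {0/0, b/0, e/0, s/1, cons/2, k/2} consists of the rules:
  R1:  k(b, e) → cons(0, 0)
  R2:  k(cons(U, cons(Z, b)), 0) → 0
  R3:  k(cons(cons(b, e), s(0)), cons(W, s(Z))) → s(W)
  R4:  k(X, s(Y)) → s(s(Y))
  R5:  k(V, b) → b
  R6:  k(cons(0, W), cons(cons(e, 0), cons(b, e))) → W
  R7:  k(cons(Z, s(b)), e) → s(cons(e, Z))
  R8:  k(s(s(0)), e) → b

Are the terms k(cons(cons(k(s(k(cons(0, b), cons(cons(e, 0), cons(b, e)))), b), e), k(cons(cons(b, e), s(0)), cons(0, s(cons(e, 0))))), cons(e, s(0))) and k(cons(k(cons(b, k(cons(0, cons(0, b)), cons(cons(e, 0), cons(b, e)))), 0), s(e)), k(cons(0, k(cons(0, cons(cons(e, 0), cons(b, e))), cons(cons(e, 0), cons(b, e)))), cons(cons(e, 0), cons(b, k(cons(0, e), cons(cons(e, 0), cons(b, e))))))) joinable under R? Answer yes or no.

yes — NF(t₁) = s(e), NF(t₂) = s(e)

Reduce t₁ = k(cons(cons(k(s(k(cons(0, b), cons(cons(e, 0), cons(b, e)))), b), e), k(cons(cons(b, e), s(0)), cons(0, s(cons(e, 0))))), cons(e, s(0))):
1. k(cons(cons(k(s(k(cons(0, b), cons(cons(e, 0), cons(b, e)))), b), e), k(cons(cons(b, e), s(0)), cons(0, s(cons(e, 0))))), cons(e, s(0)))  →  k(cons(cons(b, e), k(cons(cons(b, e), s(0)), cons(0, s(cons(e, 0))))), cons(e, s(0)))   [R5 at 1.1.1]
2. k(cons(cons(b, e), k(cons(cons(b, e), s(0)), cons(0, s(cons(e, 0))))), cons(e, s(0)))  →  k(cons(cons(b, e), s(0)), cons(e, s(0)))   [R3 at 1.2]
3. k(cons(cons(b, e), s(0)), cons(e, s(0)))  →  s(e)   [R3 at ε]

Reduce t₂ = k(cons(k(cons(b, k(cons(0, cons(0, b)), cons(cons(e, 0), cons(b, e)))), 0), s(e)), k(cons(0, k(cons(0, cons(cons(e, 0), cons(b, e))), cons(cons(e, 0), cons(b, e)))), cons(cons(e, 0), cons(b, k(cons(0, e), cons(cons(e, 0), cons(b, e))))))):
1. k(cons(k(cons(b, k(cons(0, cons(0, b)), cons(cons(e, 0), cons(b, e)))), 0), s(e)), k(cons(0, k(cons(0, cons(cons(e, 0), cons(b, e))), cons(cons(e, 0), cons(b, e)))), cons(cons(e, 0), cons(b, k(cons(0, e), cons(cons(e, 0), cons(b, e)))))))  →  k(cons(k(cons(b, cons(0, b)), 0), s(e)), k(cons(0, k(cons(0, cons(cons(e, 0), cons(b, e))), cons(cons(e, 0), cons(b, e)))), cons(cons(e, 0), cons(b, k(cons(0, e), cons(cons(e, 0), cons(b, e)))))))   [R6 at 1.1.1.2]
2. k(cons(k(cons(b, cons(0, b)), 0), s(e)), k(cons(0, k(cons(0, cons(cons(e, 0), cons(b, e))), cons(cons(e, 0), cons(b, e)))), cons(cons(e, 0), cons(b, k(cons(0, e), cons(cons(e, 0), cons(b, e)))))))  →  k(cons(0, s(e)), k(cons(0, k(cons(0, cons(cons(e, 0), cons(b, e))), cons(cons(e, 0), cons(b, e)))), cons(cons(e, 0), cons(b, k(cons(0, e), cons(cons(e, 0), cons(b, e)))))))   [R2 at 1.1]
3. k(cons(0, s(e)), k(cons(0, k(cons(0, cons(cons(e, 0), cons(b, e))), cons(cons(e, 0), cons(b, e)))), cons(cons(e, 0), cons(b, k(cons(0, e), cons(cons(e, 0), cons(b, e)))))))  →  k(cons(0, s(e)), k(cons(0, cons(cons(e, 0), cons(b, e))), cons(cons(e, 0), cons(b, k(cons(0, e), cons(cons(e, 0), cons(b, e)))))))   [R6 at 2.1.2]
4. k(cons(0, s(e)), k(cons(0, cons(cons(e, 0), cons(b, e))), cons(cons(e, 0), cons(b, k(cons(0, e), cons(cons(e, 0), cons(b, e)))))))  →  k(cons(0, s(e)), k(cons(0, cons(cons(e, 0), cons(b, e))), cons(cons(e, 0), cons(b, e))))   [R6 at 2.2.2.2]
5. k(cons(0, s(e)), k(cons(0, cons(cons(e, 0), cons(b, e))), cons(cons(e, 0), cons(b, e))))  →  k(cons(0, s(e)), cons(cons(e, 0), cons(b, e)))   [R6 at 2]
6. k(cons(0, s(e)), cons(cons(e, 0), cons(b, e)))  →  s(e)   [R6 at ε]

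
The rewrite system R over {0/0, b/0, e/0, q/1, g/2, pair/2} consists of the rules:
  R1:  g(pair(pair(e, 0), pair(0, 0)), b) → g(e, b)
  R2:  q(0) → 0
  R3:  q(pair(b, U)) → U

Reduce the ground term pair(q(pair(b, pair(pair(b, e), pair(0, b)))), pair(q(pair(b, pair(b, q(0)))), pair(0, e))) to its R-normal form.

1. pair(q(pair(b, pair(pair(b, e), pair(0, b)))), pair(q(pair(b, pair(b, q(0)))), pair(0, e)))  →  pair(pair(pair(b, e), pair(0, b)), pair(q(pair(b, pair(b, q(0)))), pair(0, e)))   [R3 at 1]
2. pair(pair(pair(b, e), pair(0, b)), pair(q(pair(b, pair(b, q(0)))), pair(0, e)))  →  pair(pair(pair(b, e), pair(0, b)), pair(pair(b, q(0)), pair(0, e)))   [R3 at 2.1]
3. pair(pair(pair(b, e), pair(0, b)), pair(pair(b, q(0)), pair(0, e)))  →  pair(pair(pair(b, e), pair(0, b)), pair(pair(b, 0), pair(0, e)))   [R2 at 2.1.2]

pair(pair(pair(b, e), pair(0, b)), pair(pair(b, 0), pair(0, e)))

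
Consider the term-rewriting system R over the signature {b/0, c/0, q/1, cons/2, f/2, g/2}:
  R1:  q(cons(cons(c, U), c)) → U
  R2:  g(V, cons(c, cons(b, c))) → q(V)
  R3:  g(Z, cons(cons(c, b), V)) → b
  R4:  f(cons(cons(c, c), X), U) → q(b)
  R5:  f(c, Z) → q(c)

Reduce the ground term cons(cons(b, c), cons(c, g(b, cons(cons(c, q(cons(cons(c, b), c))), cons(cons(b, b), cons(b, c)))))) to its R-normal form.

1. cons(cons(b, c), cons(c, g(b, cons(cons(c, q(cons(cons(c, b), c))), cons(cons(b, b), cons(b, c))))))  →  cons(cons(b, c), cons(c, g(b, cons(cons(c, b), cons(cons(b, b), cons(b, c))))))   [R1 at 2.2.2.1.2]
2. cons(cons(b, c), cons(c, g(b, cons(cons(c, b), cons(cons(b, b), cons(b, c))))))  →  cons(cons(b, c), cons(c, b))   [R3 at 2.2]

cons(cons(b, c), cons(c, b))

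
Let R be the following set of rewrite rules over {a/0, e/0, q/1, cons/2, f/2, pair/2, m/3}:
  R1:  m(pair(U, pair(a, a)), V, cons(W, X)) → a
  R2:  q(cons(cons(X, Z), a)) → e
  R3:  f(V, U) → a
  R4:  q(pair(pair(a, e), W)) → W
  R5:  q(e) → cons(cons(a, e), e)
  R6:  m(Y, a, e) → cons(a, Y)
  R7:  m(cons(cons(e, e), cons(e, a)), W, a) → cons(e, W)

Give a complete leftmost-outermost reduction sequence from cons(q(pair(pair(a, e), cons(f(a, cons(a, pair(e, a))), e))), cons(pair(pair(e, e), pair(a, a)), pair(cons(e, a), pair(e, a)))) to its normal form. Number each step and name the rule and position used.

1. cons(q(pair(pair(a, e), cons(f(a, cons(a, pair(e, a))), e))), cons(pair(pair(e, e), pair(a, a)), pair(cons(e, a), pair(e, a))))  →  cons(cons(f(a, cons(a, pair(e, a))), e), cons(pair(pair(e, e), pair(a, a)), pair(cons(e, a), pair(e, a))))   [R4 at 1]
2. cons(cons(f(a, cons(a, pair(e, a))), e), cons(pair(pair(e, e), pair(a, a)), pair(cons(e, a), pair(e, a))))  →  cons(cons(a, e), cons(pair(pair(e, e), pair(a, a)), pair(cons(e, a), pair(e, a))))   [R3 at 1.1]

cons(cons(a, e), cons(pair(pair(e, e), pair(a, a)), pair(cons(e, a), pair(e, a))))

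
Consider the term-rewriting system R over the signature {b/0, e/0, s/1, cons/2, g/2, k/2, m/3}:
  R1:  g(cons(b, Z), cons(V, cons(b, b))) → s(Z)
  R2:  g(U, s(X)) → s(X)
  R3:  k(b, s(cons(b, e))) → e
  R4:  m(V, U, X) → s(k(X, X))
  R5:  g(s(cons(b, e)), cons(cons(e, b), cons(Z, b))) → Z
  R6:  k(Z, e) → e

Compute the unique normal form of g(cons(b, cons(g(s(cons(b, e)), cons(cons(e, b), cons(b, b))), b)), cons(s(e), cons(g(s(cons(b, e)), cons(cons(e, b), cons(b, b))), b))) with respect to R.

1. g(cons(b, cons(g(s(cons(b, e)), cons(cons(e, b), cons(b, b))), b)), cons(s(e), cons(g(s(cons(b, e)), cons(cons(e, b), cons(b, b))), b)))  →  g(cons(b, cons(b, b)), cons(s(e), cons(g(s(cons(b, e)), cons(cons(e, b), cons(b, b))), b)))   [R5 at 1.2.1]
2. g(cons(b, cons(b, b)), cons(s(e), cons(g(s(cons(b, e)), cons(cons(e, b), cons(b, b))), b)))  →  g(cons(b, cons(b, b)), cons(s(e), cons(b, b)))   [R5 at 2.2.1]
3. g(cons(b, cons(b, b)), cons(s(e), cons(b, b)))  →  s(cons(b, b))   [R1 at ε]

s(cons(b, b))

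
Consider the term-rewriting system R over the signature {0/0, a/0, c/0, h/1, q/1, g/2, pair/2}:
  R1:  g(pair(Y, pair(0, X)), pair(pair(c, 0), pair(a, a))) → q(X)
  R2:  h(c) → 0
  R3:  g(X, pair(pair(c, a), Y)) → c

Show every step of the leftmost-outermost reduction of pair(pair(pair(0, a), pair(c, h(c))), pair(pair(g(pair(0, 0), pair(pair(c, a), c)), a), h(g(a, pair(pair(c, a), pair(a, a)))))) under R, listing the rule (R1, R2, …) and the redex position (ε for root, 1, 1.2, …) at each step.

pair(pair(pair(0, a), pair(c, 0)), pair(pair(c, a), 0))

1. pair(pair(pair(0, a), pair(c, h(c))), pair(pair(g(pair(0, 0), pair(pair(c, a), c)), a), h(g(a, pair(pair(c, a), pair(a, a))))))  →  pair(pair(pair(0, a), pair(c, 0)), pair(pair(g(pair(0, 0), pair(pair(c, a), c)), a), h(g(a, pair(pair(c, a), pair(a, a))))))   [R2 at 1.2.2]
2. pair(pair(pair(0, a), pair(c, 0)), pair(pair(g(pair(0, 0), pair(pair(c, a), c)), a), h(g(a, pair(pair(c, a), pair(a, a))))))  →  pair(pair(pair(0, a), pair(c, 0)), pair(pair(c, a), h(g(a, pair(pair(c, a), pair(a, a))))))   [R3 at 2.1.1]
3. pair(pair(pair(0, a), pair(c, 0)), pair(pair(c, a), h(g(a, pair(pair(c, a), pair(a, a))))))  →  pair(pair(pair(0, a), pair(c, 0)), pair(pair(c, a), h(c)))   [R3 at 2.2.1]
4. pair(pair(pair(0, a), pair(c, 0)), pair(pair(c, a), h(c)))  →  pair(pair(pair(0, a), pair(c, 0)), pair(pair(c, a), 0))   [R2 at 2.2]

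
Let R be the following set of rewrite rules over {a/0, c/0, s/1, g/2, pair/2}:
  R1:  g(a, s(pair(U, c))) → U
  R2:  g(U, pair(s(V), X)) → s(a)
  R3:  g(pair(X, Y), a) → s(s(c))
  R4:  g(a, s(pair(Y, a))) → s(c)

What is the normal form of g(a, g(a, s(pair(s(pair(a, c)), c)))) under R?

a

1. g(a, g(a, s(pair(s(pair(a, c)), c))))  →  g(a, s(pair(a, c)))   [R1 at 2]
2. g(a, s(pair(a, c)))  →  a   [R1 at ε]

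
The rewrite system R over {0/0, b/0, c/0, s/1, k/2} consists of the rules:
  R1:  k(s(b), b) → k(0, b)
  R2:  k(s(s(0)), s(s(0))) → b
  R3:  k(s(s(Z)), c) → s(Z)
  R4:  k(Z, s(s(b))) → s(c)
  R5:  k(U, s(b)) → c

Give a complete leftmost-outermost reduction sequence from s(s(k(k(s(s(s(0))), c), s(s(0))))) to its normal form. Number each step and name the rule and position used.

s(s(b))

1. s(s(k(k(s(s(s(0))), c), s(s(0)))))  →  s(s(k(s(s(0)), s(s(0)))))   [R3 at 1.1.1]
2. s(s(k(s(s(0)), s(s(0)))))  →  s(s(b))   [R2 at 1.1]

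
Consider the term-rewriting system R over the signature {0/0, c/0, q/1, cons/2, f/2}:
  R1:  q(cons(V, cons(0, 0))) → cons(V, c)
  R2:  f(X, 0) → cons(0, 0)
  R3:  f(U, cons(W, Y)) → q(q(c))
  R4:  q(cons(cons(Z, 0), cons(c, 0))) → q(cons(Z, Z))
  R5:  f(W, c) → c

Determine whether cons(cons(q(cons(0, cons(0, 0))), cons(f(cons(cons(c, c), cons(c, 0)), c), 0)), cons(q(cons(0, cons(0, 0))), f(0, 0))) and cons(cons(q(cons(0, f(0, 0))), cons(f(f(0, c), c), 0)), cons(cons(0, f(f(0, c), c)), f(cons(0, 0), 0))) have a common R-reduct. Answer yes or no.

Reduce t₁ = cons(cons(q(cons(0, cons(0, 0))), cons(f(cons(cons(c, c), cons(c, 0)), c), 0)), cons(q(cons(0, cons(0, 0))), f(0, 0))):
1. cons(cons(q(cons(0, cons(0, 0))), cons(f(cons(cons(c, c), cons(c, 0)), c), 0)), cons(q(cons(0, cons(0, 0))), f(0, 0)))  →  cons(cons(cons(0, c), cons(f(cons(cons(c, c), cons(c, 0)), c), 0)), cons(q(cons(0, cons(0, 0))), f(0, 0)))   [R1 at 1.1]
2. cons(cons(cons(0, c), cons(f(cons(cons(c, c), cons(c, 0)), c), 0)), cons(q(cons(0, cons(0, 0))), f(0, 0)))  →  cons(cons(cons(0, c), cons(c, 0)), cons(q(cons(0, cons(0, 0))), f(0, 0)))   [R5 at 1.2.1]
3. cons(cons(cons(0, c), cons(c, 0)), cons(q(cons(0, cons(0, 0))), f(0, 0)))  →  cons(cons(cons(0, c), cons(c, 0)), cons(cons(0, c), f(0, 0)))   [R1 at 2.1]
4. cons(cons(cons(0, c), cons(c, 0)), cons(cons(0, c), f(0, 0)))  →  cons(cons(cons(0, c), cons(c, 0)), cons(cons(0, c), cons(0, 0)))   [R2 at 2.2]

Reduce t₂ = cons(cons(q(cons(0, f(0, 0))), cons(f(f(0, c), c), 0)), cons(cons(0, f(f(0, c), c)), f(cons(0, 0), 0))):
1. cons(cons(q(cons(0, f(0, 0))), cons(f(f(0, c), c), 0)), cons(cons(0, f(f(0, c), c)), f(cons(0, 0), 0)))  →  cons(cons(q(cons(0, cons(0, 0))), cons(f(f(0, c), c), 0)), cons(cons(0, f(f(0, c), c)), f(cons(0, 0), 0)))   [R2 at 1.1.1.2]
2. cons(cons(q(cons(0, cons(0, 0))), cons(f(f(0, c), c), 0)), cons(cons(0, f(f(0, c), c)), f(cons(0, 0), 0)))  →  cons(cons(cons(0, c), cons(f(f(0, c), c), 0)), cons(cons(0, f(f(0, c), c)), f(cons(0, 0), 0)))   [R1 at 1.1]
3. cons(cons(cons(0, c), cons(f(f(0, c), c), 0)), cons(cons(0, f(f(0, c), c)), f(cons(0, 0), 0)))  →  cons(cons(cons(0, c), cons(c, 0)), cons(cons(0, f(f(0, c), c)), f(cons(0, 0), 0)))   [R5 at 1.2.1]
4. cons(cons(cons(0, c), cons(c, 0)), cons(cons(0, f(f(0, c), c)), f(cons(0, 0), 0)))  →  cons(cons(cons(0, c), cons(c, 0)), cons(cons(0, c), f(cons(0, 0), 0)))   [R5 at 2.1.2]
5. cons(cons(cons(0, c), cons(c, 0)), cons(cons(0, c), f(cons(0, 0), 0)))  →  cons(cons(cons(0, c), cons(c, 0)), cons(cons(0, c), cons(0, 0)))   [R2 at 2.2]

yes — NF(t₁) = cons(cons(cons(0, c), cons(c, 0)), cons(cons(0, c), cons(0, 0))), NF(t₂) = cons(cons(cons(0, c), cons(c, 0)), cons(cons(0, c), cons(0, 0)))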